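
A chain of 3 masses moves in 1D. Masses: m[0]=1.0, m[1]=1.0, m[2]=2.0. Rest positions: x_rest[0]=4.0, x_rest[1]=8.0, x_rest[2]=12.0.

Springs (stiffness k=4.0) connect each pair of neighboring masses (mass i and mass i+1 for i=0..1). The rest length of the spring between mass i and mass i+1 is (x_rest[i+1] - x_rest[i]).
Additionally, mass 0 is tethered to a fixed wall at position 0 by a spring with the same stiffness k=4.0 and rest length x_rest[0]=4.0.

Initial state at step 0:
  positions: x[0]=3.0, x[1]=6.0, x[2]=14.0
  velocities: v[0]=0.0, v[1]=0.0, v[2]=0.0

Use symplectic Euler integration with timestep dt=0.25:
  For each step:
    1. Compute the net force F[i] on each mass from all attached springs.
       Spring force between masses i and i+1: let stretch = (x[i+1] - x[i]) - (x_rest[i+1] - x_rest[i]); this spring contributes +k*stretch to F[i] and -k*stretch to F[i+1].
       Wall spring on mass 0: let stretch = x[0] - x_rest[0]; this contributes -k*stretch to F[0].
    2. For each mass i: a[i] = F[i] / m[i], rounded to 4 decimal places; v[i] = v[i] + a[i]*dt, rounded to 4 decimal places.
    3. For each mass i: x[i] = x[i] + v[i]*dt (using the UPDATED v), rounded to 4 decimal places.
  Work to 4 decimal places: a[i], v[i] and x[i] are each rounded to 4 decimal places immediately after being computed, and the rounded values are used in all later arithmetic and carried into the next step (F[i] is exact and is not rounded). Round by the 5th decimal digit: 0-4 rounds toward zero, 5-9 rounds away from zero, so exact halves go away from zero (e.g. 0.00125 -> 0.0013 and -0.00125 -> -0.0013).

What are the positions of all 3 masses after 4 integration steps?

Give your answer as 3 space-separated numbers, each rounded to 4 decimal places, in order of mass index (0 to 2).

Answer: 5.5801 10.4346 11.5122

Derivation:
Step 0: x=[3.0000 6.0000 14.0000] v=[0.0000 0.0000 0.0000]
Step 1: x=[3.0000 7.2500 13.5000] v=[0.0000 5.0000 -2.0000]
Step 2: x=[3.3125 9.0000 12.7188] v=[1.2500 7.0000 -3.1250]
Step 3: x=[4.2188 10.2578 11.9727] v=[3.6250 5.0313 -2.9844]
Step 4: x=[5.5801 10.4346 11.5122] v=[5.4452 0.7072 -1.8419]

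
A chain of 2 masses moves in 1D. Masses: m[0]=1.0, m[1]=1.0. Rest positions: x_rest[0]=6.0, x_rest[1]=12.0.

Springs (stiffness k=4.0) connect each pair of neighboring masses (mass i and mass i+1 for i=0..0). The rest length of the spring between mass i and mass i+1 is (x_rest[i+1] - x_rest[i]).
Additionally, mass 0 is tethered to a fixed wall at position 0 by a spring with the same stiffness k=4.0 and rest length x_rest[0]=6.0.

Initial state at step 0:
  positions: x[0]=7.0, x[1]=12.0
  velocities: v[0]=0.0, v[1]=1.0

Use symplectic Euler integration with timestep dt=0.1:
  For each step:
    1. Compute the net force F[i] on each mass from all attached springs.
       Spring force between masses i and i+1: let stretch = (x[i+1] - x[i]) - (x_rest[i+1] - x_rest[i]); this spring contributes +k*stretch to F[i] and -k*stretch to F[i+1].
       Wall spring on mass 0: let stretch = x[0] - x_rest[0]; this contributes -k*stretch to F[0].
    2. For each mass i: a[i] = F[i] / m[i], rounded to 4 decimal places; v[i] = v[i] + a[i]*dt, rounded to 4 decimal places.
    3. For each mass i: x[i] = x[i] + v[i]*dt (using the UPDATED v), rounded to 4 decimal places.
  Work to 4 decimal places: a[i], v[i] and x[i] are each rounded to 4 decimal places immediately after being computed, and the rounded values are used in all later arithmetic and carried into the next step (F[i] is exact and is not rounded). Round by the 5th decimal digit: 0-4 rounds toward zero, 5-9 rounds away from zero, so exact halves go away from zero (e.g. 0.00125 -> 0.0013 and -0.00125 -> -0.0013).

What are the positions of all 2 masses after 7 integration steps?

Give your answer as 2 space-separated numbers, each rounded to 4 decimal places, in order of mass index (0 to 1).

Step 0: x=[7.0000 12.0000] v=[0.0000 1.0000]
Step 1: x=[6.9200 12.1400] v=[-0.8000 1.4000]
Step 2: x=[6.7720 12.3112] v=[-1.4800 1.7120]
Step 3: x=[6.5747 12.5008] v=[-1.9731 1.8963]
Step 4: x=[6.3515 12.6934] v=[-2.2325 1.9259]
Step 5: x=[6.1279 12.8723] v=[-2.2363 1.7891]
Step 6: x=[5.9289 13.0214] v=[-1.9897 1.4913]
Step 7: x=[5.7765 13.1268] v=[-1.5243 1.0543]

Answer: 5.7765 13.1268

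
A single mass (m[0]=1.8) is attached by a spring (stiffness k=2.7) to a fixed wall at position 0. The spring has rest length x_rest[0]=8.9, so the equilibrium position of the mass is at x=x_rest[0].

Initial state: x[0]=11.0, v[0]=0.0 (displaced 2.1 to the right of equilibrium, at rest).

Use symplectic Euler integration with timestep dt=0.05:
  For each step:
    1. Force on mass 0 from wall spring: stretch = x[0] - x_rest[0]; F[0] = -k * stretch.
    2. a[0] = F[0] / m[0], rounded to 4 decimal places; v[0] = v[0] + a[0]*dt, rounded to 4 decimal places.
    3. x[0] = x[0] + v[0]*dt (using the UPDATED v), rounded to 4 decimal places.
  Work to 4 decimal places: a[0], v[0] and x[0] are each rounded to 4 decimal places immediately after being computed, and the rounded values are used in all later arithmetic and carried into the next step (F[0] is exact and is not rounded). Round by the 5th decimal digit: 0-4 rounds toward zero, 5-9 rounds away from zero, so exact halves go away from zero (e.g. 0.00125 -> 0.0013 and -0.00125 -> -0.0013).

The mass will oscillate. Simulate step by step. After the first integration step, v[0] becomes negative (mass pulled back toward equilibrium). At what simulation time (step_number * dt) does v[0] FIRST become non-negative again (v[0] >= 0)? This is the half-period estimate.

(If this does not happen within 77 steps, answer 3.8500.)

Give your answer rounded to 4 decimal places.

Step 0: x=[11.0000] v=[0.0000]
Step 1: x=[10.9921] v=[-0.1575]
Step 2: x=[10.9764] v=[-0.3144]
Step 3: x=[10.9529] v=[-0.4701]
Step 4: x=[10.9217] v=[-0.6241]
Step 5: x=[10.8829] v=[-0.7757]
Step 6: x=[10.8367] v=[-0.9244]
Step 7: x=[10.7832] v=[-1.0697]
Step 8: x=[10.7227] v=[-1.2109]
Step 9: x=[10.6553] v=[-1.3476]
Step 10: x=[10.5813] v=[-1.4793]
Step 11: x=[10.5010] v=[-1.6054]
Step 12: x=[10.4147] v=[-1.7255]
Step 13: x=[10.3227] v=[-1.8391]
Step 14: x=[10.2254] v=[-1.9458]
Step 15: x=[10.1231] v=[-2.0452]
Step 16: x=[10.0163] v=[-2.1369]
Step 17: x=[9.9053] v=[-2.2206]
Step 18: x=[9.7905] v=[-2.2960]
Step 19: x=[9.6724] v=[-2.3628]
Step 20: x=[9.5514] v=[-2.4207]
Step 21: x=[9.4279] v=[-2.4696]
Step 22: x=[9.3024] v=[-2.5092]
Step 23: x=[9.1754] v=[-2.5394]
Step 24: x=[9.0474] v=[-2.5601]
Step 25: x=[8.9188] v=[-2.5712]
Step 26: x=[8.7902] v=[-2.5726]
Step 27: x=[8.6620] v=[-2.5644]
Step 28: x=[8.5347] v=[-2.5466]
Step 29: x=[8.4087] v=[-2.5192]
Step 30: x=[8.2846] v=[-2.4824]
Step 31: x=[8.1628] v=[-2.4362]
Step 32: x=[8.0438] v=[-2.3809]
Step 33: x=[7.9280] v=[-2.3167]
Step 34: x=[7.8158] v=[-2.2438]
Step 35: x=[7.7077] v=[-2.1625]
Step 36: x=[7.6040] v=[-2.0731]
Step 37: x=[7.5052] v=[-1.9759]
Step 38: x=[7.4116] v=[-1.8713]
Step 39: x=[7.3236] v=[-1.7597]
Step 40: x=[7.2415] v=[-1.6415]
Step 41: x=[7.1656] v=[-1.5171]
Step 42: x=[7.0963] v=[-1.3870]
Step 43: x=[7.0337] v=[-1.2517]
Step 44: x=[6.9781] v=[-1.1117]
Step 45: x=[6.9297] v=[-0.9676]
Step 46: x=[6.8887] v=[-0.8198]
Step 47: x=[6.8553] v=[-0.6690]
Step 48: x=[6.8295] v=[-0.5156]
Step 49: x=[6.8115] v=[-0.3603]
Step 50: x=[6.8013] v=[-0.2037]
Step 51: x=[6.7990] v=[-0.0463]
Step 52: x=[6.8046] v=[0.1113]
First v>=0 after going negative at step 52, time=2.6000

Answer: 2.6000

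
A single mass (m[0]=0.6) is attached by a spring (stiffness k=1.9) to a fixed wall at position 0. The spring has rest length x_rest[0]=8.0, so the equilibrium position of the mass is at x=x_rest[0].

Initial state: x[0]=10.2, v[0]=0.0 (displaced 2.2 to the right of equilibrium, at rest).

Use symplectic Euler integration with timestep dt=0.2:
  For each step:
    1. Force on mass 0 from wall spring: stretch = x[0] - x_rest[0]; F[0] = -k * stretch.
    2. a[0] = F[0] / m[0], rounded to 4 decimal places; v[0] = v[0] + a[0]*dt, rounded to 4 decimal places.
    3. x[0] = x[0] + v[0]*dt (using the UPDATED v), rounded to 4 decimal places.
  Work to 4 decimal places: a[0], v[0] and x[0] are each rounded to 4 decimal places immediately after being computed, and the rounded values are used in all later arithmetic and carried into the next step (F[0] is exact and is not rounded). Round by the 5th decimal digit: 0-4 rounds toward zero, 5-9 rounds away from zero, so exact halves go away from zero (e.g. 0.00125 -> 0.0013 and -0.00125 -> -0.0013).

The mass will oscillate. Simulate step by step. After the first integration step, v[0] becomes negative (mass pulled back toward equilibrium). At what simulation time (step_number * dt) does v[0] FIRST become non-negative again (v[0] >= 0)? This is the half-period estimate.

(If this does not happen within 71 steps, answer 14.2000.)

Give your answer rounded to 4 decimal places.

Step 0: x=[10.2000] v=[0.0000]
Step 1: x=[9.9213] v=[-1.3933]
Step 2: x=[9.3993] v=[-2.6101]
Step 3: x=[8.7000] v=[-3.4963]
Step 4: x=[7.9121] v=[-3.9396]
Step 5: x=[7.1353] v=[-3.8839]
Step 6: x=[6.4680] v=[-3.3363]
Step 7: x=[5.9948] v=[-2.3660]
Step 8: x=[5.7756] v=[-1.0960]
Step 9: x=[5.8382] v=[0.3128]
First v>=0 after going negative at step 9, time=1.8000

Answer: 1.8000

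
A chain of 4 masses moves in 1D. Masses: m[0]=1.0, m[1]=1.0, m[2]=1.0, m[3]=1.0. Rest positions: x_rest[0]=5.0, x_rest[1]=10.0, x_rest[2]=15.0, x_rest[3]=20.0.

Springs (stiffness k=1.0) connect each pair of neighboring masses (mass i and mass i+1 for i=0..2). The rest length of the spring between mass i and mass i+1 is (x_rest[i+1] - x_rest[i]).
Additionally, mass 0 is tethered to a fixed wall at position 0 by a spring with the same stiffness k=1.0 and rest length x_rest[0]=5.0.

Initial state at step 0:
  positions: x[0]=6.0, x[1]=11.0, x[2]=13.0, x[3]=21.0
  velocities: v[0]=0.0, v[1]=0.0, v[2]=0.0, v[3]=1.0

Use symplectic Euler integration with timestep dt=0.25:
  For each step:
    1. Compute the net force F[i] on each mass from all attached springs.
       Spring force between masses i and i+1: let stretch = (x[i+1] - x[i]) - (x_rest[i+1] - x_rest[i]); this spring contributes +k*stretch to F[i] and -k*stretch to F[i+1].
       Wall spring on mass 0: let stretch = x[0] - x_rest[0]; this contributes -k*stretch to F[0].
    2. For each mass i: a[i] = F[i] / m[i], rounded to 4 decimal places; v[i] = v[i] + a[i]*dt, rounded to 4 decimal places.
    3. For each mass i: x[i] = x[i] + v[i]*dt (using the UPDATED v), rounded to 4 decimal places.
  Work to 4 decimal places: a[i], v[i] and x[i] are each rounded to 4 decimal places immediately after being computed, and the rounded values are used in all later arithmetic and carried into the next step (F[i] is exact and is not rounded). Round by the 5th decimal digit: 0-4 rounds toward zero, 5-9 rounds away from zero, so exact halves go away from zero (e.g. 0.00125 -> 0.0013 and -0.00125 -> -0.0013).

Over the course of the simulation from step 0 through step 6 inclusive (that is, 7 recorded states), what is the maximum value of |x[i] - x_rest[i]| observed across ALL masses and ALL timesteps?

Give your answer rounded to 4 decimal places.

Step 0: x=[6.0000 11.0000 13.0000 21.0000] v=[0.0000 0.0000 0.0000 1.0000]
Step 1: x=[5.9375 10.8125 13.3750 21.0625] v=[-0.2500 -0.7500 1.5000 0.2500]
Step 2: x=[5.8086 10.4805 14.0703 20.9570] v=[-0.5156 -1.3281 2.7813 -0.4219]
Step 3: x=[5.6087 10.0809 14.9717 20.7336] v=[-0.7998 -1.5986 3.6055 -0.8936]
Step 4: x=[5.3377 9.7074 15.9275 20.4626] v=[-1.0839 -1.4940 3.8233 -1.0841]
Step 5: x=[5.0062 9.4496 16.7780 20.2206] v=[-1.3259 -1.0314 3.4021 -0.9679]
Step 6: x=[4.6396 9.3721 17.3857 20.0760] v=[-1.4666 -0.3102 2.4307 -0.5786]
Max displacement = 2.3857

Answer: 2.3857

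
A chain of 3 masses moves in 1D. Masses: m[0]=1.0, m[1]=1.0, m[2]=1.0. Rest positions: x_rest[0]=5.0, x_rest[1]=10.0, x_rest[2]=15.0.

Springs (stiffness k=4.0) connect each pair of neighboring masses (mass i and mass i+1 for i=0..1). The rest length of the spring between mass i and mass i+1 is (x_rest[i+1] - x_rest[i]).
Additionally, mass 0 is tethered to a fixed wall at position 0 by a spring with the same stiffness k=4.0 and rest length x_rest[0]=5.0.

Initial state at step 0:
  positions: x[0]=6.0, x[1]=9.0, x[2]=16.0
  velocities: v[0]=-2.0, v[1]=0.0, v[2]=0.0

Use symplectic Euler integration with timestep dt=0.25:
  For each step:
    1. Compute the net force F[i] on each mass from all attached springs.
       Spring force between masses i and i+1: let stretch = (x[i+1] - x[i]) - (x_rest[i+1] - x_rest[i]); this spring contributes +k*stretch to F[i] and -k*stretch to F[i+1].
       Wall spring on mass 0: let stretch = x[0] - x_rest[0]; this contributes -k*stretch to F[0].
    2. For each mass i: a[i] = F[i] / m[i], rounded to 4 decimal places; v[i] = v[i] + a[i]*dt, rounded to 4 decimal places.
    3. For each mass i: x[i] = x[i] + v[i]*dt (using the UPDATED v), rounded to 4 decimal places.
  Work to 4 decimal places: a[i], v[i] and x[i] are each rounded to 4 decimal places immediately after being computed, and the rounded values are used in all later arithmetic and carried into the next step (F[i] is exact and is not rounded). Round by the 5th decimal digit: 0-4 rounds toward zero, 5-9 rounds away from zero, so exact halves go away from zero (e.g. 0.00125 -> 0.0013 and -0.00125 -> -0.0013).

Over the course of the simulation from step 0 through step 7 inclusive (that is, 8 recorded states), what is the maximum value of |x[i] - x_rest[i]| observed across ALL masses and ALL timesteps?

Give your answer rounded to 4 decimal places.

Step 0: x=[6.0000 9.0000 16.0000] v=[-2.0000 0.0000 0.0000]
Step 1: x=[4.7500 10.0000 15.5000] v=[-5.0000 4.0000 -2.0000]
Step 2: x=[3.6250 11.0625 14.8750] v=[-4.5000 4.2500 -2.5000]
Step 3: x=[3.4531 11.2188 14.5469] v=[-0.6875 0.6250 -1.3125]
Step 4: x=[4.3594 10.2657 14.6368] v=[3.6251 -3.8126 0.3594]
Step 5: x=[5.6524 8.9288 14.8839] v=[5.1720 -5.3478 0.9883]
Step 6: x=[6.3514 8.2615 14.8922] v=[2.7960 -2.6691 0.0332]
Step 7: x=[5.9401 8.7744 14.4928] v=[-1.6453 2.0515 -1.5975]
Max displacement = 1.7385

Answer: 1.7385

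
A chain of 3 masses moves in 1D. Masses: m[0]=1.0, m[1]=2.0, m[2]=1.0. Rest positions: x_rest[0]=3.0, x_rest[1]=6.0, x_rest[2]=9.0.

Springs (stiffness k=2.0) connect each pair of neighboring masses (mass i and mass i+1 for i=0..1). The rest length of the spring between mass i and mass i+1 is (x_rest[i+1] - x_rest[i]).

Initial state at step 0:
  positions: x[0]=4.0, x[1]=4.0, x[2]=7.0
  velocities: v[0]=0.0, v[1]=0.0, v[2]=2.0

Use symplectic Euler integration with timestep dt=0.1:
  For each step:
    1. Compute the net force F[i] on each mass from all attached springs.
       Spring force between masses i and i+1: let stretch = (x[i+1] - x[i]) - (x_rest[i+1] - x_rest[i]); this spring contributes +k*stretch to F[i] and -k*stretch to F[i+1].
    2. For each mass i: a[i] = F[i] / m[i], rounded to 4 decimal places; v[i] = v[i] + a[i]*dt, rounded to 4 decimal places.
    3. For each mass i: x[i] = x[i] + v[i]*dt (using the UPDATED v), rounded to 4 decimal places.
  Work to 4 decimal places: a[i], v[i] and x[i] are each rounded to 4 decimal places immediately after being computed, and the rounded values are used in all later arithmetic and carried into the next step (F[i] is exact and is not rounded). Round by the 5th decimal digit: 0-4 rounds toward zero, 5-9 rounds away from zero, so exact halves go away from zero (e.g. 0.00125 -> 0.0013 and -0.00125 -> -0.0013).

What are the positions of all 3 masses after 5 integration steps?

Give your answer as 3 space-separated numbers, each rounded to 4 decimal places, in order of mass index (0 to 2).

Answer: 3.1621 4.4477 7.9425

Derivation:
Step 0: x=[4.0000 4.0000 7.0000] v=[0.0000 0.0000 2.0000]
Step 1: x=[3.9400 4.0300 7.2000] v=[-0.6000 0.3000 2.0000]
Step 2: x=[3.8218 4.0908 7.3966] v=[-1.1820 0.6080 1.9660]
Step 3: x=[3.6490 4.1820 7.5871] v=[-1.7282 0.9117 1.9048]
Step 4: x=[3.4268 4.3019 7.7695] v=[-2.2216 1.1989 1.8238]
Step 5: x=[3.1621 4.4477 7.9425] v=[-2.6466 1.4582 1.7303]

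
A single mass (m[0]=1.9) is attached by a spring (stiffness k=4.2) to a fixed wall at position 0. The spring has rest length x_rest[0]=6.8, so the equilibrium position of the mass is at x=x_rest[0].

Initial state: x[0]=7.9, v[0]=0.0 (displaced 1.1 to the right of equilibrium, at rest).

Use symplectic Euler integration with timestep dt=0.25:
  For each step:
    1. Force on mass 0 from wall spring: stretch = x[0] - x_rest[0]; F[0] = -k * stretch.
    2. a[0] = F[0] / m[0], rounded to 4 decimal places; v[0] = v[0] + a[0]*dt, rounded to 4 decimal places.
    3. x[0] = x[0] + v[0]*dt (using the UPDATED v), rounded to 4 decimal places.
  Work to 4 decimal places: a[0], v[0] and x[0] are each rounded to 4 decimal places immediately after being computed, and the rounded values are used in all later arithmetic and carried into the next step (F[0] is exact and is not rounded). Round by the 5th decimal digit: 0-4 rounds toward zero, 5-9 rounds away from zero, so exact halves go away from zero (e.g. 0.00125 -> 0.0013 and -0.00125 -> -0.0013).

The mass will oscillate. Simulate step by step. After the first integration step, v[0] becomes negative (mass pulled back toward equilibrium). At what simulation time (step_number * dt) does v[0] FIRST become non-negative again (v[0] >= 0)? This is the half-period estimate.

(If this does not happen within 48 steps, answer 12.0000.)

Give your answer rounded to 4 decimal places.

Step 0: x=[7.9000] v=[0.0000]
Step 1: x=[7.7480] v=[-0.6079]
Step 2: x=[7.4651] v=[-1.1318]
Step 3: x=[7.0903] v=[-1.4994]
Step 4: x=[6.6754] v=[-1.6598]
Step 5: x=[6.2777] v=[-1.5910]
Step 6: x=[5.9521] v=[-1.3024]
Step 7: x=[5.7437] v=[-0.8338]
Step 8: x=[5.6812] v=[-0.2501]
Step 9: x=[5.7733] v=[0.3682]
First v>=0 after going negative at step 9, time=2.2500

Answer: 2.2500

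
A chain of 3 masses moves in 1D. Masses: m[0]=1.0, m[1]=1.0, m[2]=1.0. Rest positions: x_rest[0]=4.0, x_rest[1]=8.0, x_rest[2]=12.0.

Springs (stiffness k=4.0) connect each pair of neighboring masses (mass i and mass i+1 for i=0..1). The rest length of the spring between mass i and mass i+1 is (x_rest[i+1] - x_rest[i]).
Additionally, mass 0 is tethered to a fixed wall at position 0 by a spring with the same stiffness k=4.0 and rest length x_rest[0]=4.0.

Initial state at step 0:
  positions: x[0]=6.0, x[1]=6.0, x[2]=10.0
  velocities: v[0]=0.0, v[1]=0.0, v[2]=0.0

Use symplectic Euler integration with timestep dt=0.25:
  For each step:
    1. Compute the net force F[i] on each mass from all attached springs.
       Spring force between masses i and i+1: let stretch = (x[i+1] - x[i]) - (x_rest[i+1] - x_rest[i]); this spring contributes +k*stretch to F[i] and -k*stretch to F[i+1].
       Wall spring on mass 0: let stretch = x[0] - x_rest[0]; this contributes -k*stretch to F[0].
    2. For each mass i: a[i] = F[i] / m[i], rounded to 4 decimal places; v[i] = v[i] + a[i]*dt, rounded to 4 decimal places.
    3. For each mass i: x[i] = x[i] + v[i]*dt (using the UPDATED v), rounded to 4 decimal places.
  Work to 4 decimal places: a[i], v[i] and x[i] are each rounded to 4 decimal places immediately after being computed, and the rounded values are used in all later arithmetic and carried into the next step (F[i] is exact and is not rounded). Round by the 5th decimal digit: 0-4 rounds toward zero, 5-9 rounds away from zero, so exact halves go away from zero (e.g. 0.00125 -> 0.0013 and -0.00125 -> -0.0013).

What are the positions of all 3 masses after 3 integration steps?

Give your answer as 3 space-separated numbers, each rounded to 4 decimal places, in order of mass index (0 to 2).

Answer: 1.2813 8.3750 10.9688

Derivation:
Step 0: x=[6.0000 6.0000 10.0000] v=[0.0000 0.0000 0.0000]
Step 1: x=[4.5000 7.0000 10.0000] v=[-6.0000 4.0000 0.0000]
Step 2: x=[2.5000 8.1250 10.2500] v=[-8.0000 4.5000 1.0000]
Step 3: x=[1.2813 8.3750 10.9688] v=[-4.8750 1.0000 2.8750]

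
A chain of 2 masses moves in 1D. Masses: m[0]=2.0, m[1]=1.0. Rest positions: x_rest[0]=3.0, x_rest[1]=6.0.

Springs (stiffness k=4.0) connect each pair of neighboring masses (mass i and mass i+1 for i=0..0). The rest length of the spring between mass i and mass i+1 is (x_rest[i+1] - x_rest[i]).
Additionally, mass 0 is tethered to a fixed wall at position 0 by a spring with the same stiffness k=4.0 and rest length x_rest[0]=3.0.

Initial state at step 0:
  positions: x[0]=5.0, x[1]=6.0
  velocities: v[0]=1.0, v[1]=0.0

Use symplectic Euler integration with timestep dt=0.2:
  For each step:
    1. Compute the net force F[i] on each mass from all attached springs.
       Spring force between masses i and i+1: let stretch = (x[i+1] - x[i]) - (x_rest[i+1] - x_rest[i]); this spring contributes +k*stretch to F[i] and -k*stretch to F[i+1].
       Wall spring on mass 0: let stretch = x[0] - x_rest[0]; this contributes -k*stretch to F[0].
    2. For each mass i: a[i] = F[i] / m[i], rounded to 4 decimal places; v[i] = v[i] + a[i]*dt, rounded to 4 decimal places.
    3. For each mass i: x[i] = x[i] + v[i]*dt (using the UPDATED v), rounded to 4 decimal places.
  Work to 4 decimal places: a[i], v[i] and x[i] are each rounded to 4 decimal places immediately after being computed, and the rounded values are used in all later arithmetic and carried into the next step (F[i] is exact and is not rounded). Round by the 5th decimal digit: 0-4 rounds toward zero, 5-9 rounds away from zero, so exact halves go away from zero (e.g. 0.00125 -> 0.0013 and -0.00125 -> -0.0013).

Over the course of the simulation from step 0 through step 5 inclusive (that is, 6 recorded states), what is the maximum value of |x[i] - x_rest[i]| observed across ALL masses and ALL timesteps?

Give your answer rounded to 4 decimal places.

Step 0: x=[5.0000 6.0000] v=[1.0000 0.0000]
Step 1: x=[4.8800 6.3200] v=[-0.6000 1.6000]
Step 2: x=[4.4848 6.8896] v=[-1.9760 2.8480]
Step 3: x=[3.9232 7.5544] v=[-2.8080 3.3242]
Step 4: x=[3.3382 8.1182] v=[-2.9248 2.8192]
Step 5: x=[2.8686 8.3972] v=[-2.3481 1.3952]
Max displacement = 2.3972

Answer: 2.3972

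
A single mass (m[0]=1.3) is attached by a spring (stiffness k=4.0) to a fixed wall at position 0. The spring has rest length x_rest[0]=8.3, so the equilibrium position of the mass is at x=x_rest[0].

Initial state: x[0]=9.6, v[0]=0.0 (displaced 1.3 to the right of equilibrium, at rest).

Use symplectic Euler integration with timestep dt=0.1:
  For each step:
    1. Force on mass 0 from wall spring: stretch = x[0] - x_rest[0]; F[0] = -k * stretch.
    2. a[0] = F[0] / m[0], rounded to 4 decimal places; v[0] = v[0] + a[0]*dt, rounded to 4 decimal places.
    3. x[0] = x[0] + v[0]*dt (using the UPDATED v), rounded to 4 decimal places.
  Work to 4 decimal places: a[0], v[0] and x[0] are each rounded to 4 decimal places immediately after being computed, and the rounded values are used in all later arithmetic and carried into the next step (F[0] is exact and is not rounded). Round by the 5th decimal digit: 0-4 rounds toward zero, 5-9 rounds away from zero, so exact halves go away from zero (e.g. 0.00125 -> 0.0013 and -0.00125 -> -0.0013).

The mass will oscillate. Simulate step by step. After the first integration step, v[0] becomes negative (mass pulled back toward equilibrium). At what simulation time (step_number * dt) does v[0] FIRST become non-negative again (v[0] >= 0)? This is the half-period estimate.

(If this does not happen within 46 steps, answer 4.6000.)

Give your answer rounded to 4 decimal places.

Answer: 1.8000

Derivation:
Step 0: x=[9.6000] v=[0.0000]
Step 1: x=[9.5600] v=[-0.4000]
Step 2: x=[9.4812] v=[-0.7877]
Step 3: x=[9.3661] v=[-1.1512]
Step 4: x=[9.2182] v=[-1.4792]
Step 5: x=[9.0420] v=[-1.7617]
Step 6: x=[8.8430] v=[-1.9900]
Step 7: x=[8.6273] v=[-2.1571]
Step 8: x=[8.4015] v=[-2.2578]
Step 9: x=[8.1726] v=[-2.2890]
Step 10: x=[7.9476] v=[-2.2498]
Step 11: x=[7.7335] v=[-2.1414]
Step 12: x=[7.5368] v=[-1.9671]
Step 13: x=[7.3636] v=[-1.7323]
Step 14: x=[7.2192] v=[-1.4442]
Step 15: x=[7.1080] v=[-1.1117]
Step 16: x=[7.0335] v=[-0.7449]
Step 17: x=[6.9980] v=[-0.3552]
Step 18: x=[7.0025] v=[0.0454]
First v>=0 after going negative at step 18, time=1.8000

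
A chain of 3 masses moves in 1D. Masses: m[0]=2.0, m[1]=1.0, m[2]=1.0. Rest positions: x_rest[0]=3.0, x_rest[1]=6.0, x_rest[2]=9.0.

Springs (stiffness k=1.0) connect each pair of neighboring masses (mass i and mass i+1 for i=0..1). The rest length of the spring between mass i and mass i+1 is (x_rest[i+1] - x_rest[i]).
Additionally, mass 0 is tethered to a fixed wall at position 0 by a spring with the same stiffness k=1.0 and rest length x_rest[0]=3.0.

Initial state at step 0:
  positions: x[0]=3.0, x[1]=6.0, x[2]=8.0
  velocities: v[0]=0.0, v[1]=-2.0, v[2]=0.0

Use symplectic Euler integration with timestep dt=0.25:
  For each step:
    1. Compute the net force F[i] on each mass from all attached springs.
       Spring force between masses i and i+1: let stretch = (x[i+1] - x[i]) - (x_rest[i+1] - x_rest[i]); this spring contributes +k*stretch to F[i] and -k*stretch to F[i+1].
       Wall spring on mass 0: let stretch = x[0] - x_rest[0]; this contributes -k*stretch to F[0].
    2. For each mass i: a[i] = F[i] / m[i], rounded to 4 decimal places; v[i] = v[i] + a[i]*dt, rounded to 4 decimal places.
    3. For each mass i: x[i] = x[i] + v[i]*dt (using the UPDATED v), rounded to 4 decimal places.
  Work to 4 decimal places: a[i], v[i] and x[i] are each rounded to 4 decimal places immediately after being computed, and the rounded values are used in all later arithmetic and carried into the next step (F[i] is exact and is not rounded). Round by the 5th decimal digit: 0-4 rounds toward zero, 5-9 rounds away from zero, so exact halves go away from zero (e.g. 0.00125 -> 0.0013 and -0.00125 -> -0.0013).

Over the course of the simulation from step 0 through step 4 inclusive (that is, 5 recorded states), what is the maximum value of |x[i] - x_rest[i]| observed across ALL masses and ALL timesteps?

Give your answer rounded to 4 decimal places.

Answer: 1.9009

Derivation:
Step 0: x=[3.0000 6.0000 8.0000] v=[0.0000 -2.0000 0.0000]
Step 1: x=[3.0000 5.4375 8.0625] v=[0.0000 -2.2500 0.2500]
Step 2: x=[2.9824 4.8867 8.1485] v=[-0.0703 -2.2031 0.3438]
Step 3: x=[2.9311 4.4208 8.2181] v=[-0.2051 -1.8637 0.2784]
Step 4: x=[2.8348 4.0991 8.2379] v=[-0.3853 -1.2868 0.0791]
Max displacement = 1.9009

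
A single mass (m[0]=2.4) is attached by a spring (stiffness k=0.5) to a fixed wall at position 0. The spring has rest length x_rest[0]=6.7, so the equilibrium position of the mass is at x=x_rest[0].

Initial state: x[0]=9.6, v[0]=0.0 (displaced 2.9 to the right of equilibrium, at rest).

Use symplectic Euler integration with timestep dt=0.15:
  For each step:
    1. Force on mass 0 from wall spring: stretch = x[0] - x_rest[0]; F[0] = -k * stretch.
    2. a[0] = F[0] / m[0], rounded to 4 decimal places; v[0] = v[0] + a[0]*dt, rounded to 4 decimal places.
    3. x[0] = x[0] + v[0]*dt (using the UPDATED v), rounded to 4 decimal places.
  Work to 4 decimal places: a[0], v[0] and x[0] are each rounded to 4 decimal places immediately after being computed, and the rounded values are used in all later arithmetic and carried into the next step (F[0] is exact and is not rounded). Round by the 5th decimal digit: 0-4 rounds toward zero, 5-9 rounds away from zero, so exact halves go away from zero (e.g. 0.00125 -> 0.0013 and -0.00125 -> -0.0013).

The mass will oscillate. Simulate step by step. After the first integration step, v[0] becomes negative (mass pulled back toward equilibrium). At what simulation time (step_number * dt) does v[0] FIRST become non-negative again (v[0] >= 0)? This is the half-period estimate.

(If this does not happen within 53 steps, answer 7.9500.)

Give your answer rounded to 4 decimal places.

Answer: 6.9000

Derivation:
Step 0: x=[9.6000] v=[0.0000]
Step 1: x=[9.5864] v=[-0.0906]
Step 2: x=[9.5593] v=[-0.1808]
Step 3: x=[9.5188] v=[-0.2702]
Step 4: x=[9.4651] v=[-0.3583]
Step 5: x=[9.3984] v=[-0.4447]
Step 6: x=[9.3191] v=[-0.5290]
Step 7: x=[9.2275] v=[-0.6108]
Step 8: x=[9.1240] v=[-0.6898]
Step 9: x=[9.0092] v=[-0.7656]
Step 10: x=[8.8835] v=[-0.8378]
Step 11: x=[8.7476] v=[-0.9060]
Step 12: x=[8.6021] v=[-0.9700]
Step 13: x=[8.4477] v=[-1.0294]
Step 14: x=[8.2851] v=[-1.0840]
Step 15: x=[8.1151] v=[-1.1335]
Step 16: x=[7.9384] v=[-1.1777]
Step 17: x=[7.7559] v=[-1.2164]
Step 18: x=[7.5685] v=[-1.2494]
Step 19: x=[7.3770] v=[-1.2765]
Step 20: x=[7.1823] v=[-1.2977]
Step 21: x=[6.9854] v=[-1.3128]
Step 22: x=[6.7871] v=[-1.3217]
Step 23: x=[6.5884] v=[-1.3244]
Step 24: x=[6.3903] v=[-1.3209]
Step 25: x=[6.1936] v=[-1.3112]
Step 26: x=[5.9993] v=[-1.2954]
Step 27: x=[5.8083] v=[-1.2735]
Step 28: x=[5.6215] v=[-1.2456]
Step 29: x=[5.4397] v=[-1.2119]
Step 30: x=[5.2638] v=[-1.1725]
Step 31: x=[5.0947] v=[-1.1276]
Step 32: x=[4.9331] v=[-1.0774]
Step 33: x=[4.7798] v=[-1.0222]
Step 34: x=[4.6355] v=[-0.9622]
Step 35: x=[4.5008] v=[-0.8977]
Step 36: x=[4.3765] v=[-0.8290]
Step 37: x=[4.2630] v=[-0.7564]
Step 38: x=[4.1610] v=[-0.6802]
Step 39: x=[4.0709] v=[-0.6009]
Step 40: x=[3.9931] v=[-0.5187]
Step 41: x=[3.9280] v=[-0.4341]
Step 42: x=[3.8759] v=[-0.3475]
Step 43: x=[3.8370] v=[-0.2592]
Step 44: x=[3.8115] v=[-0.1697]
Step 45: x=[3.7996] v=[-0.0794]
Step 46: x=[3.8013] v=[0.0112]
First v>=0 after going negative at step 46, time=6.9000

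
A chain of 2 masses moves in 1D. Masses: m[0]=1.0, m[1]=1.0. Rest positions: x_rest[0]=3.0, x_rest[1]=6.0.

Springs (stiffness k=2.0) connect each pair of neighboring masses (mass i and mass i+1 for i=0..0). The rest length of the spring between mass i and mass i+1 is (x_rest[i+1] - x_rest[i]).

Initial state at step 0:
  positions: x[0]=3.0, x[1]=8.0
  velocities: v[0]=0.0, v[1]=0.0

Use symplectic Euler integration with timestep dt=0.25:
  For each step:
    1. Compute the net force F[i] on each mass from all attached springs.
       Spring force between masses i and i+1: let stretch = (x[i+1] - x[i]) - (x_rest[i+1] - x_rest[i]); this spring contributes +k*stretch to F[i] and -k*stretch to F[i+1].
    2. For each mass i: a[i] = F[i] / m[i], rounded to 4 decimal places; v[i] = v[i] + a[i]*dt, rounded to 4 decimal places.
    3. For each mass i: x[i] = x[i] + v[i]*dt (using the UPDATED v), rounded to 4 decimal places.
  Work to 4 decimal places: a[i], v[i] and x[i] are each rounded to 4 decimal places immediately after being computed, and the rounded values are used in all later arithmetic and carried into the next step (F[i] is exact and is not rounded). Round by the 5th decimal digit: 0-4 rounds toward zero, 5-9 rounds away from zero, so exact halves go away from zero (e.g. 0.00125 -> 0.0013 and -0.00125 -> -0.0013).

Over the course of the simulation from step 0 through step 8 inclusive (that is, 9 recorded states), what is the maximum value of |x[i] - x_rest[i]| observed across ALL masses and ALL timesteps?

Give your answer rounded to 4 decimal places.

Answer: 2.0223

Derivation:
Step 0: x=[3.0000 8.0000] v=[0.0000 0.0000]
Step 1: x=[3.2500 7.7500] v=[1.0000 -1.0000]
Step 2: x=[3.6875 7.3125] v=[1.7500 -1.7500]
Step 3: x=[4.2031 6.7969] v=[2.0625 -2.0625]
Step 4: x=[4.6680 6.3321] v=[1.8594 -1.8594]
Step 5: x=[4.9659 6.0342] v=[1.1915 -1.1915]
Step 6: x=[5.0223 5.9778] v=[0.2257 -0.2257]
Step 7: x=[4.8232 6.1770] v=[-0.7966 0.7966]
Step 8: x=[4.4183 6.5819] v=[-1.6197 1.6197]
Max displacement = 2.0223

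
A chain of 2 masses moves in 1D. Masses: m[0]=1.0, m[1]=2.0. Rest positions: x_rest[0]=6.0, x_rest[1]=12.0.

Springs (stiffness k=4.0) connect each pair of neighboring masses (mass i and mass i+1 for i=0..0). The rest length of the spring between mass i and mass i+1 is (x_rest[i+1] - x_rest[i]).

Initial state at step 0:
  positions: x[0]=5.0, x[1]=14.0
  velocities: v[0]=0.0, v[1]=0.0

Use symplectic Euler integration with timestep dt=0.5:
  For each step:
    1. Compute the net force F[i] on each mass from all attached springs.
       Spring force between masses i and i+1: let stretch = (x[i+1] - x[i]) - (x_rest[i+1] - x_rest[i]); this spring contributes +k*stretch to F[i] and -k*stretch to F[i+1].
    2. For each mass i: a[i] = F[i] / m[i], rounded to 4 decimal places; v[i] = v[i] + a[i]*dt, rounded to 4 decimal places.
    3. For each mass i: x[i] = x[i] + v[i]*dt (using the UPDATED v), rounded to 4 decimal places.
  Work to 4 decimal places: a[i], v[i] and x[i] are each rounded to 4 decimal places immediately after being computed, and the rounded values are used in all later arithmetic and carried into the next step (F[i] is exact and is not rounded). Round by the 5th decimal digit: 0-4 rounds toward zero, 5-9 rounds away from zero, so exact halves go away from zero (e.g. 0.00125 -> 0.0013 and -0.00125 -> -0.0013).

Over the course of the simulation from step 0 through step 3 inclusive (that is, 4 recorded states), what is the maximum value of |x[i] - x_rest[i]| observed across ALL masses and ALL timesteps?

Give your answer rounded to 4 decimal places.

Answer: 3.5000

Derivation:
Step 0: x=[5.0000 14.0000] v=[0.0000 0.0000]
Step 1: x=[8.0000 12.5000] v=[6.0000 -3.0000]
Step 2: x=[9.5000 11.7500] v=[3.0000 -1.5000]
Step 3: x=[7.2500 12.8750] v=[-4.5000 2.2500]
Max displacement = 3.5000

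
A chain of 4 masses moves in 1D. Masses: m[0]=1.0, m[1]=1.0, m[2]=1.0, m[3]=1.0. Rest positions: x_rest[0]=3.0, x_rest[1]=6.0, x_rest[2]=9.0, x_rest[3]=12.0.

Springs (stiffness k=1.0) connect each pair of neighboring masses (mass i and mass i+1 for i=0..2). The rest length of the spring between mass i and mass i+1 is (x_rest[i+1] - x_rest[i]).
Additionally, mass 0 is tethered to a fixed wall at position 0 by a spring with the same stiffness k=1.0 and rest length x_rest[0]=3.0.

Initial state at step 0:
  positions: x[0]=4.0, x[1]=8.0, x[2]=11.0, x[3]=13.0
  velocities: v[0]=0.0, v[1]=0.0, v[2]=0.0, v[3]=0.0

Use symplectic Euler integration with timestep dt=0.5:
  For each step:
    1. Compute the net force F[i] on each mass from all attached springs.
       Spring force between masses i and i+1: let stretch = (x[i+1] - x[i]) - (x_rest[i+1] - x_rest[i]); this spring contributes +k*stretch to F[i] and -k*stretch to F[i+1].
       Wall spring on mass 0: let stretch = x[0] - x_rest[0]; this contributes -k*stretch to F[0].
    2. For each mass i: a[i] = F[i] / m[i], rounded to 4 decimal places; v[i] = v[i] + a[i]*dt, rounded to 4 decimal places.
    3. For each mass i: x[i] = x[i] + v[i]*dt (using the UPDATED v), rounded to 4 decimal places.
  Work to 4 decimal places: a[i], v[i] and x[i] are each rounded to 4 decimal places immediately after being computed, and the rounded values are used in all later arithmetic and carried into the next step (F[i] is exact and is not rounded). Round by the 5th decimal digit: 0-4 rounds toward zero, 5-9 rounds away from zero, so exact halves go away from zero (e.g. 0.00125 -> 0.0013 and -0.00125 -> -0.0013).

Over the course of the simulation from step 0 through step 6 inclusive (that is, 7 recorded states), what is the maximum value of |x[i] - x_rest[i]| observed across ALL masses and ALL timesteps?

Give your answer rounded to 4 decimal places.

Answer: 2.0274

Derivation:
Step 0: x=[4.0000 8.0000 11.0000 13.0000] v=[0.0000 0.0000 0.0000 0.0000]
Step 1: x=[4.0000 7.7500 10.7500 13.2500] v=[0.0000 -0.5000 -0.5000 0.5000]
Step 2: x=[3.9375 7.3125 10.3750 13.6250] v=[-0.1250 -0.8750 -0.7500 0.7500]
Step 3: x=[3.7344 6.7969 10.0469 13.9375] v=[-0.4063 -1.0313 -0.6563 0.6250]
Step 4: x=[3.3633 6.3281 9.8789 14.0274] v=[-0.7423 -0.9376 -0.3360 0.1797]
Step 5: x=[2.8925 6.0058 9.8603 13.8301] v=[-0.9416 -0.6446 -0.0372 -0.3946]
Step 6: x=[2.4769 5.8688 9.8706 13.3904] v=[-0.8312 -0.2740 0.0205 -0.8795]
Max displacement = 2.0274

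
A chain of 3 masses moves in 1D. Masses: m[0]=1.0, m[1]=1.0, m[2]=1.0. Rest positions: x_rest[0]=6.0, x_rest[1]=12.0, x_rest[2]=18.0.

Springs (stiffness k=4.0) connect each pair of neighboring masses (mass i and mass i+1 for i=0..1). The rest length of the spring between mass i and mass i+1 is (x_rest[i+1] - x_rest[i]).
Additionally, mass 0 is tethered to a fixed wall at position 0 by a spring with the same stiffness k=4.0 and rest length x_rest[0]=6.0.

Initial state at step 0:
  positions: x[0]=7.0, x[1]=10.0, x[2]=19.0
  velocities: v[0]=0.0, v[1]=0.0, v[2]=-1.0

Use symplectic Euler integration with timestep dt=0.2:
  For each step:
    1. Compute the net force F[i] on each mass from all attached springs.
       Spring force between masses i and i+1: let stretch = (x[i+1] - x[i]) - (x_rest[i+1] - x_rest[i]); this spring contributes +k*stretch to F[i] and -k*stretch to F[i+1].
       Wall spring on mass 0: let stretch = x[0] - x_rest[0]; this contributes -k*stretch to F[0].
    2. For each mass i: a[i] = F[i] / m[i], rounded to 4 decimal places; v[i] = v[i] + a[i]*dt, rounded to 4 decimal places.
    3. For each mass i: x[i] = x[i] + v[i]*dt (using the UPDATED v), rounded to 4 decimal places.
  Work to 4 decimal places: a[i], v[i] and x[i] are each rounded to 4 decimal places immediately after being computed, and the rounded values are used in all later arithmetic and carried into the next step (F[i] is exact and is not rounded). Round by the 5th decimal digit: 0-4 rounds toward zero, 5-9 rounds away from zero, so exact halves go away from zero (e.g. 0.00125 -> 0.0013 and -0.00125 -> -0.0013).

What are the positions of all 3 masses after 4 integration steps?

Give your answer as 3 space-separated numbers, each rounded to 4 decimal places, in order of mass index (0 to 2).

Answer: 4.7034 13.6887 16.3742

Derivation:
Step 0: x=[7.0000 10.0000 19.0000] v=[0.0000 0.0000 -1.0000]
Step 1: x=[6.3600 10.9600 18.3200] v=[-3.2000 4.8000 -3.4000]
Step 2: x=[5.4384 12.3616 17.4224] v=[-4.6080 7.0080 -4.4880]
Step 3: x=[4.7544 13.4652 16.6751] v=[-3.4202 5.5181 -3.7366]
Step 4: x=[4.7034 13.6887 16.3742] v=[-0.2551 1.1174 -1.5045]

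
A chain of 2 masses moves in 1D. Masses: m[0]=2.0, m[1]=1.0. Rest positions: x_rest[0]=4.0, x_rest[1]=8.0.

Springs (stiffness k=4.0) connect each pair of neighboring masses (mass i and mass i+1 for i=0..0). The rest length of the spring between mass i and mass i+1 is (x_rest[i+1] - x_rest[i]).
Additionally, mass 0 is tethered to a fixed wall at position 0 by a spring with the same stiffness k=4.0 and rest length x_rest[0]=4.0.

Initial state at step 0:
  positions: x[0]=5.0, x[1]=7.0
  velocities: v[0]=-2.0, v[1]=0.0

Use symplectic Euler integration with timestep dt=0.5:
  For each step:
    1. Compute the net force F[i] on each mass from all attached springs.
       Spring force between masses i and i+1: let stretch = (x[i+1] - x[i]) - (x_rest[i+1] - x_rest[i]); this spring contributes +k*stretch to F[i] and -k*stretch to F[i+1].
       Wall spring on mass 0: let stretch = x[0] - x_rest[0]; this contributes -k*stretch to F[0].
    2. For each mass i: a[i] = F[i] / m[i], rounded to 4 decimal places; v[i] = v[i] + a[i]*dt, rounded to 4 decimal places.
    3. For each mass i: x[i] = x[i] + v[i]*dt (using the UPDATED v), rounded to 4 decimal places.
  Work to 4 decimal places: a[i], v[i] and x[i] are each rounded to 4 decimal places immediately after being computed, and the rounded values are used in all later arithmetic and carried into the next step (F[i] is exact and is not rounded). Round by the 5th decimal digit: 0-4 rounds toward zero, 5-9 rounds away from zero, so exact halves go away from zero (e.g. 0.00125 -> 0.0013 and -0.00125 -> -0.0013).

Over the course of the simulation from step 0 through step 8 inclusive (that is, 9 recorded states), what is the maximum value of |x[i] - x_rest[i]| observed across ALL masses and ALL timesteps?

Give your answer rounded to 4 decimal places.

Step 0: x=[5.0000 7.0000] v=[-2.0000 0.0000]
Step 1: x=[2.5000 9.0000] v=[-5.0000 4.0000]
Step 2: x=[2.0000 8.5000] v=[-1.0000 -1.0000]
Step 3: x=[3.7500 5.5000] v=[3.5000 -6.0000]
Step 4: x=[4.5000 4.7500] v=[1.5000 -1.5000]
Step 5: x=[3.1250 7.7500] v=[-2.7500 6.0000]
Step 6: x=[2.5000 10.1250] v=[-1.2500 4.7500]
Step 7: x=[4.4375 8.8750] v=[3.8750 -2.5000]
Step 8: x=[6.3750 7.1875] v=[3.8750 -3.3750]
Max displacement = 3.2500

Answer: 3.2500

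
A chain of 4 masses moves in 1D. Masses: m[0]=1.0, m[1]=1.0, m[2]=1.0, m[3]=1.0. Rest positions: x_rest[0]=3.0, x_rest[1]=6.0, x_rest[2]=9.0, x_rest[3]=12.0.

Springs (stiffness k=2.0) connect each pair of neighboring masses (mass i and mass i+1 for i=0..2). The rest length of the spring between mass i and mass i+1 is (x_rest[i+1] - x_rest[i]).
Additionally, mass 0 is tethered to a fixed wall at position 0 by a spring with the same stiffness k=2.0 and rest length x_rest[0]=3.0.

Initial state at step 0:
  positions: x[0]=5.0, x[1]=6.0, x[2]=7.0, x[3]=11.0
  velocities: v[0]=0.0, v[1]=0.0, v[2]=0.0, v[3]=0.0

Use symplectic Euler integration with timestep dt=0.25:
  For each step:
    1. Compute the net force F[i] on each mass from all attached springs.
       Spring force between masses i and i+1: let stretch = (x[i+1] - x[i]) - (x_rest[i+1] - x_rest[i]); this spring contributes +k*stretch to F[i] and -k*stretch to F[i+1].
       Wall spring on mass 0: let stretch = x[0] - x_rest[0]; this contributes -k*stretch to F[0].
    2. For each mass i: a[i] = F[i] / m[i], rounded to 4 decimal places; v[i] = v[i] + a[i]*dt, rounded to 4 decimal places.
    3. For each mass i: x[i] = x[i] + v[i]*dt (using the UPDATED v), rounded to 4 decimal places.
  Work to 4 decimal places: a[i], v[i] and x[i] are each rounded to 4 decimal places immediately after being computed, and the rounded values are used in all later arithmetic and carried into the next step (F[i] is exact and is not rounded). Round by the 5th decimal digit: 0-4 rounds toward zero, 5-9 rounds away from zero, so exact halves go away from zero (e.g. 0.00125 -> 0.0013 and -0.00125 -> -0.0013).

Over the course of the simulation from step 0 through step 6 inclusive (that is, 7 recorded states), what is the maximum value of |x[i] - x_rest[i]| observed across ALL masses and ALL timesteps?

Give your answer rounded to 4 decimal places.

Step 0: x=[5.0000 6.0000 7.0000 11.0000] v=[0.0000 0.0000 0.0000 0.0000]
Step 1: x=[4.5000 6.0000 7.3750 10.8750] v=[-2.0000 0.0000 1.5000 -0.5000]
Step 2: x=[3.6250 5.9844 8.0156 10.6875] v=[-3.5000 -0.0625 2.5625 -0.7500]
Step 3: x=[2.5918 5.9278 8.7363 10.5410] v=[-4.1328 -0.2266 2.8829 -0.5860]
Step 4: x=[1.6516 5.8052 9.3316 10.5439] v=[-3.7607 -0.4904 2.3810 0.0117]
Step 5: x=[1.0242 5.6042 9.6376 10.7703] v=[-2.5097 -0.8040 1.2240 0.9056]
Step 6: x=[0.8413 5.3349 9.5810 11.2301] v=[-0.7318 -1.0773 -0.2264 1.8393]
Max displacement = 2.1587

Answer: 2.1587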